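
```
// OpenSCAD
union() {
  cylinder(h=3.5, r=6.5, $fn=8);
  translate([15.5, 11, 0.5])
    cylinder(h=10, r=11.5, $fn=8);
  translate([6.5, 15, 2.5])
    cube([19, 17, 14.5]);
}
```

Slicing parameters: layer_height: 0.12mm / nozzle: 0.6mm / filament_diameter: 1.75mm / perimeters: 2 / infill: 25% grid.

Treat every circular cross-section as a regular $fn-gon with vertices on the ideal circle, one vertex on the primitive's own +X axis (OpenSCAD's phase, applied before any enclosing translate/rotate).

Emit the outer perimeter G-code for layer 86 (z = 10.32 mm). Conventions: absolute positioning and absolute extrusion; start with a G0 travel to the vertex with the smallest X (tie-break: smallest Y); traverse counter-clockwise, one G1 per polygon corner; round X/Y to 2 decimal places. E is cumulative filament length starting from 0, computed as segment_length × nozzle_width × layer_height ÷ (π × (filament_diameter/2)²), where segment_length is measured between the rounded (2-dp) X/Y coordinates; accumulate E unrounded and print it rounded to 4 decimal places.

At z = 10.32 mm: the cylinder is absent (z outside [0, 3.5]); the r=11.5 cylinder at (15.5, 11) contributes a regular 8-gon of circumradius 11.5; the cube at (6.5, 15) (footprint 19×17) is included at this height; Taking the union: the regions partially overlap (shared area 100.80 mm²), so overlapping operands fuse into one piece — 1 connected region. The outline is a single polygon with 10 vertices. Extrusion per mm of travel: 0.6 × 0.12 / (π × 0.875²) = 0.029934. Accumulating E over each segment gives final E = 2.9093.

G0 X4.00 Y11.00 Z10.32
G1 X7.37 Y2.87 E0.2634
G1 X15.50 Y-0.50 E0.5269
G1 X23.63 Y2.87 E0.7903
G1 X27.00 Y11.00 E1.0538
G1 X25.34 Y15.00 E1.1834
G1 X25.50 Y15.00 E1.1882
G1 X25.50 Y32.00 E1.6971
G1 X6.50 Y32.00 E2.2658
G1 X6.50 Y17.04 E2.7136
G1 X4.00 Y11.00 E2.9093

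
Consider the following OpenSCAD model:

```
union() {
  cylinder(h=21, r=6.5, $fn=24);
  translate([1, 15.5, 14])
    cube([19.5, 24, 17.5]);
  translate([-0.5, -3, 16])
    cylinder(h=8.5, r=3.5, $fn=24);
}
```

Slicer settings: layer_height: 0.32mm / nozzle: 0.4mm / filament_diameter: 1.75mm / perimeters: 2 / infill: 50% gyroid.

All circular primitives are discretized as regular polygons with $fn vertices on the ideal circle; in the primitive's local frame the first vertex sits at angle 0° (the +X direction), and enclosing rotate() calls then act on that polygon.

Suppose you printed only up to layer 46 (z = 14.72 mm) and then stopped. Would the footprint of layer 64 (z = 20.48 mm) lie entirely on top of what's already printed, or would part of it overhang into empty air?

Compare the two slices. At z = 14.72: the r=6.5 cylinder contributes a regular 24-gon of circumradius 6.5 (area = (24/2)·6.500²·sin(360°/24) = 131.22 mm²); the 19.5×24 cube at (1, 15.5) contributes its full rectangle (area 468.00 mm²); the cylinder at (-0.5, -3) is absent (z outside [16, 24.5]); Taking the union: the 2 present regions are separate (no shared area or edge), so areas and boundary lengths simply add and each stays a separate island — area = 599.22 mm². At z = 20.48: the r=6.5 cylinder contributes a regular 24-gon of circumradius 6.5 (area = (24/2)·6.500²·sin(360°/24) = 131.22 mm²); the cube at (1, 15.5) is present — its section is the full 19.5×24 rectangle (area 468.00 mm²); the r=3.5 cylinder at (-0.5, -3) gives a regular 24-gon of circumradius 3.5 (constant along its height) (area = (24/2)·3.500²·sin(360°/24) = 38.05 mm²); Combining (union): the regions partially overlap — summed areas 637.27 mm² minus the doubly-counted overlap 37.97 mm² gives 599.30 mm² — area = 599.30 mm². Checking containment: the cross-section at z = 20.48 is a subset of the cross-section at z = 14.72.

entirely on top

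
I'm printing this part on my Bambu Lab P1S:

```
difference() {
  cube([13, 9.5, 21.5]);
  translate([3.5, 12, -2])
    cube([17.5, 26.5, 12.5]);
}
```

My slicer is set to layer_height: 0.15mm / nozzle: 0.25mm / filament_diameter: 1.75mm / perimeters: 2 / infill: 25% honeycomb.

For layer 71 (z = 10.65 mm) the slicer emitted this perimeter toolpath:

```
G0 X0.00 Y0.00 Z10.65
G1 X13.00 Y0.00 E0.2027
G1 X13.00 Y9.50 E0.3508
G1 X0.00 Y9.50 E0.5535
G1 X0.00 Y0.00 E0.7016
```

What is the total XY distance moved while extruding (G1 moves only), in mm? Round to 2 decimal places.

45.00 mm

Sum the Euclidean lengths of each G1 segment: total = 45.00 mm.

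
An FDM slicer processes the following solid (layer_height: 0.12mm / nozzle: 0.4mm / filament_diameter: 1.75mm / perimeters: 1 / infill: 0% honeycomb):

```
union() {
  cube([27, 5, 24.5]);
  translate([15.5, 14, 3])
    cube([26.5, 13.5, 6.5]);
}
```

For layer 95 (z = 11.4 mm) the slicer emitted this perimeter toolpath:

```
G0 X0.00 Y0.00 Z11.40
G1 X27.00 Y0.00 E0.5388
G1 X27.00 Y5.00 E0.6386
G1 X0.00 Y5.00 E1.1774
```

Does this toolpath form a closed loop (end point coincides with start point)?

Start point (G0): (0.00, 0.00). End point (last G1): the path does not return to the start — open.

no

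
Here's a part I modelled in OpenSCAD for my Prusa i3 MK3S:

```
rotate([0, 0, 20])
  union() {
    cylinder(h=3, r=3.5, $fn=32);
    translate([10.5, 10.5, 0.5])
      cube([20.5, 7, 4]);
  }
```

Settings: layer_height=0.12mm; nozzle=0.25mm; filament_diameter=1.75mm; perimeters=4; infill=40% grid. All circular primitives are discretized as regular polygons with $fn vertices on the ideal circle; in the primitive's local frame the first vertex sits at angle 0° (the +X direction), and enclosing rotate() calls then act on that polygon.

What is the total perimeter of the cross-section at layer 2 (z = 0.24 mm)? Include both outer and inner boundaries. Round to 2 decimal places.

At z = 0.24 mm: the cylinder: section is a regular 32-gon, circumradius r=3.5 (perimeter = 2·32·3.500·sin(180°/32) = 21.96 mm); the cube at (10.5, 10.5) does not reach this height (z outside [0.5, 4.5]); Combining (union): only the r=3.5 cylinder is present, so the union is just that shape — boundary = 21.96 mm; (whole slice rotated 20° about Z — lengths, areas and connectivity unchanged). Overall, the cross-section is a single solid region. Total boundary length (outer) = 21.96 mm.

21.96 mm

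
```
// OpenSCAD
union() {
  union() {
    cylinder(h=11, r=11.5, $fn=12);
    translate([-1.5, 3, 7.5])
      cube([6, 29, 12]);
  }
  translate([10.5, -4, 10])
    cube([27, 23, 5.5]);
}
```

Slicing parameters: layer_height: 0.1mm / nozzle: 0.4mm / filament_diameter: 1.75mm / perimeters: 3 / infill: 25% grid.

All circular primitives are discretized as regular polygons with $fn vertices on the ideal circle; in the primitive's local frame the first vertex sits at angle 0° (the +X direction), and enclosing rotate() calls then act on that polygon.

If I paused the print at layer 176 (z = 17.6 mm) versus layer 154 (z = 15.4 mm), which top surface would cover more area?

layer 154 (z = 15.4 mm)

Layer 176 (z = 17.6): the cylinder does not reach this height (z outside [0, 11]); the cube at (-1.5, 3) is present — its section is the full 6×29 rectangle (area 174.00 mm²); Combining (union): only the 6×29 cube at (-1.5, 3) is present, so the union is just that shape — area = 174.00 mm²; the cube at (10.5, -4) is not intersected at this z (z outside [10, 15.5]); Taking the union: only that combined region is present, so the union is just that shape — area = 174.00 mm². So its area = 174.00 mm². Layer 154 (z = 15.4): the cylinder is absent (z outside [0, 11]); the 6×29 cube at (-1.5, 3) contributes its full rectangle (area 174.00 mm²); Merging all regions: only the 6×29 cube at (-1.5, 3) is present, so the union is just that shape — area = 174.00 mm²; the cube at (10.5, -4) (footprint 27×23) is included at this height (area 621.00 mm²); Combining (union): the 2 present regions are separate (no shared area or edge), so areas and boundary lengths simply add and each stays a separate island — area = 795.00 mm². So its area = 795.00 mm². Layer 154 is larger (795.00 vs 174.00 mm²).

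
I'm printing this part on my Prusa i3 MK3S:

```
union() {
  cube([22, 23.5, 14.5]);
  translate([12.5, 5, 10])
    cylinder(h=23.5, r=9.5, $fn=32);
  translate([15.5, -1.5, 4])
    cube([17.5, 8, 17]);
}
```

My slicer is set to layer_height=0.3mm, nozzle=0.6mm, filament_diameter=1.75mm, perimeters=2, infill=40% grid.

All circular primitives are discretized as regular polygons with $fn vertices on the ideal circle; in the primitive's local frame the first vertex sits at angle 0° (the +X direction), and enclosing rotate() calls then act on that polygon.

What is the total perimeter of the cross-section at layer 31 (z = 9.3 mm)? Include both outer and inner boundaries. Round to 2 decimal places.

116.00 mm

At z = 9.3 mm: the cube is present — its section is the full 22×23.5 rectangle (perimeter 91.00 mm); the cylinder at (12.5, 5) does not reach this height (z outside [10, 33.5]); the cube at (15.5, -1.5) (footprint 17.5×8) is included at this height (perimeter 51.00 mm); Combining (union): the regions partially overlap (shared area 42.25 mm²), so the edge portions inside another operand are dropped and the merged outline is re-measured after clipping — boundary = 116.00 mm. Overall, the cross-section is a single solid region. Total boundary length (outer) = 116.00 mm.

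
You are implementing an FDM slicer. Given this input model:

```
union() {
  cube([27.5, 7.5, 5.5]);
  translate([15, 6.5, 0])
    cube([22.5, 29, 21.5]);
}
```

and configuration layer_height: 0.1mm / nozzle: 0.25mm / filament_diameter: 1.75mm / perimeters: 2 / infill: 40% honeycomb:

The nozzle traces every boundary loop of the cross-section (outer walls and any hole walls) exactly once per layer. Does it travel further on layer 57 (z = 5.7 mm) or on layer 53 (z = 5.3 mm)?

Layer 57 (z = 5.7): the cube is not intersected at this z (z outside [0, 5.5]); the cube at (15, 6.5) (footprint 22.5×29) is included at this height (perimeter 103.00 mm); Taking the union: only the 22.5×29 cube at (15, 6.5) is present, so the union is just that shape — boundary = 103.00 mm. So its perimeter = 103.00 mm. Layer 53 (z = 5.3): the cube is present — its section is the full 27.5×7.5 rectangle (perimeter 70.00 mm); the 22.5×29 cube at (15, 6.5) contributes its full rectangle (perimeter 103.00 mm); Merging all regions: the regions partially overlap (shared area 12.50 mm²), so the edge portions inside another operand are dropped and the merged outline is re-measured after clipping — boundary = 146.00 mm. So its perimeter = 146.00 mm. Layer 53 is larger (146.00 vs 103.00 mm).

layer 53 (z = 5.3 mm)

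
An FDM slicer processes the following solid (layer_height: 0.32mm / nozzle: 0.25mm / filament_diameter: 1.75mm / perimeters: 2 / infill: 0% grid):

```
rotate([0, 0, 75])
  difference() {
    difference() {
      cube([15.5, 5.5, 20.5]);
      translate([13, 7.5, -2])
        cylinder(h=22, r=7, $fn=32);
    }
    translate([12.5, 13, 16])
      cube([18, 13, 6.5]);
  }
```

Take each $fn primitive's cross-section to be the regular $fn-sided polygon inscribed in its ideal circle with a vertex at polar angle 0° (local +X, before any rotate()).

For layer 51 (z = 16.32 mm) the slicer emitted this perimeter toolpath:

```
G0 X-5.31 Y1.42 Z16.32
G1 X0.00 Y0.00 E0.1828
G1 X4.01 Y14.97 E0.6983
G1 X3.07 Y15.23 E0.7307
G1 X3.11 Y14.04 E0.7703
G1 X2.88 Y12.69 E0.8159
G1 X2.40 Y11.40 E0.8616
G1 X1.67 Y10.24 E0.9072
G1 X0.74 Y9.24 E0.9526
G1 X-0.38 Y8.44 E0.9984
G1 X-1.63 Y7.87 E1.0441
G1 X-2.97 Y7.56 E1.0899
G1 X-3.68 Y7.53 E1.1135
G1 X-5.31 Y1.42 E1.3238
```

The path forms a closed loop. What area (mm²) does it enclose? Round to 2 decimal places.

Apply the shoelace formula to the sequence of (X, Y) vertices; enclosed area = 48.72 mm².

48.72 mm²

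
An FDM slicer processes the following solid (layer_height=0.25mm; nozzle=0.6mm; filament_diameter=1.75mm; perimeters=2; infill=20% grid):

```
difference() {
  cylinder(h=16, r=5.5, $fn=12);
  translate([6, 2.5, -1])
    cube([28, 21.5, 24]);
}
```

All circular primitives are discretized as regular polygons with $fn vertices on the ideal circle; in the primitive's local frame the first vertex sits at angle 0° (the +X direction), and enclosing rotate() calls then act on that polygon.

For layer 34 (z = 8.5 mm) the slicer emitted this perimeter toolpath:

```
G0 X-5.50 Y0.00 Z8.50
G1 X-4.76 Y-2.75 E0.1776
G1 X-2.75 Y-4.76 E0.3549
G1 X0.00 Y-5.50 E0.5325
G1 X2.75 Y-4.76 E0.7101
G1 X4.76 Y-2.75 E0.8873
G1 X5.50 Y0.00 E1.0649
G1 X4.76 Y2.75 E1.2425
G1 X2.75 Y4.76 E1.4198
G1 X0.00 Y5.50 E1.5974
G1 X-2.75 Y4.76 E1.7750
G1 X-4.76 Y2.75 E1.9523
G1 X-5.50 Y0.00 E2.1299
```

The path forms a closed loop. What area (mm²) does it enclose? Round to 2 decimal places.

Apply the shoelace formula to the sequence of (X, Y) vertices; enclosed area = 90.69 mm².

90.69 mm²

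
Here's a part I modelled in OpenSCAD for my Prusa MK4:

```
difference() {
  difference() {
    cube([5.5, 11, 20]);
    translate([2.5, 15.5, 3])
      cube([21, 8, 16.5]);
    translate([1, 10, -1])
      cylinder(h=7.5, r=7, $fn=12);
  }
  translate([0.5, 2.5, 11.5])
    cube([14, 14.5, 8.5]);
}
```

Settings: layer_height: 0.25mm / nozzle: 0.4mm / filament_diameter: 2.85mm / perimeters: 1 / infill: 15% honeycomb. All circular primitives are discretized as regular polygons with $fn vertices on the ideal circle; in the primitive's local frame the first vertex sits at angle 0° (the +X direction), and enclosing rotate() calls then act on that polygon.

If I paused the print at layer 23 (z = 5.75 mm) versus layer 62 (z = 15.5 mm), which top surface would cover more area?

layer 23 (z = 5.75 mm)

Layer 23 (z = 5.75): the 5.5×11 cube contributes its full rectangle (area 60.50 mm²); the cube at (2.5, 15.5) is present — its section is the full 21×8 rectangle (area 168.00 mm²); the r=7 cylinder at (1, 10) contributes a regular 12-gon of circumradius 7 (area = (12/2)·7.000²·sin(360°/12) = 147.00 mm²); After the difference (first − rest): starting from the 5.5×11 cube (60.50 mm²), the 21×8 cube at (2.5, 15.5) misses the remaining region (no effect); the r=7 cylinder at (1, 10) partially overlaps it — only the 40.79 mm² overlap (of its 147.00 mm²) is removed, clipping the outline — area = 19.71 mm²; the cube at (0.5, 2.5) is not intersected at this z (z outside [11.5, 20]); Taking the first minus the rest: none of the subtracted shapes is present at this height, so that combined region is unchanged — area = 19.71 mm². So its area = 19.71 mm². Layer 62 (z = 15.5): the 5.5×11 cube contributes its full rectangle (area 60.50 mm²); the 21×8 cube at (2.5, 15.5) contributes its full rectangle (area 168.00 mm²); the cylinder at (1, 10) is absent (z outside [-1, 6.5]); After the difference (first − rest): starting from the 5.5×11 cube (60.50 mm²), the 21×8 cube at (2.5, 15.5) misses the remaining region (no effect) — area = 60.50 mm²; the cube at (0.5, 2.5) is present — its section is the full 14×14.5 rectangle (area 203.00 mm²); After the difference (first − rest): starting from that combined region (60.50 mm²), the 14×14.5 cube at (0.5, 2.5) partially overlaps it — only the 42.50 mm² overlap (of its 203.00 mm²) is removed, clipping the outline — area = 18.00 mm². So its area = 18.00 mm². Layer 23 is larger (19.71 vs 18.00 mm²).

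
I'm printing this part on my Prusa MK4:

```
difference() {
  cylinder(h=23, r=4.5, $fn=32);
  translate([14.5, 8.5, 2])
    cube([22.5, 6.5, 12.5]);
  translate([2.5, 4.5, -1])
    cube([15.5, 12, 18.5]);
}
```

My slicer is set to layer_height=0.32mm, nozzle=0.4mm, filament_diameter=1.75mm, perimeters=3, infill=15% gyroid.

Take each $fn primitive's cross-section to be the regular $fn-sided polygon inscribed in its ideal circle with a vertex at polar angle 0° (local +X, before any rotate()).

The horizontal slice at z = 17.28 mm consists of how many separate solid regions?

At z = 17.28 mm: the r=4.5 cylinder gives a regular 32-gon of circumradius 4.5 (constant along its height); the cube at (14.5, 8.5) is absent (z outside [2, 14.5]); the cube at (2.5, 4.5) (footprint 15.5×12) is included at this height; After the difference (first − rest): starting from the r=4.5 cylinder, the 15.5×12 cube at (2.5, 4.5) misses the remaining region (no effect) — 1 connected region. The result has 1 disconnected region.

1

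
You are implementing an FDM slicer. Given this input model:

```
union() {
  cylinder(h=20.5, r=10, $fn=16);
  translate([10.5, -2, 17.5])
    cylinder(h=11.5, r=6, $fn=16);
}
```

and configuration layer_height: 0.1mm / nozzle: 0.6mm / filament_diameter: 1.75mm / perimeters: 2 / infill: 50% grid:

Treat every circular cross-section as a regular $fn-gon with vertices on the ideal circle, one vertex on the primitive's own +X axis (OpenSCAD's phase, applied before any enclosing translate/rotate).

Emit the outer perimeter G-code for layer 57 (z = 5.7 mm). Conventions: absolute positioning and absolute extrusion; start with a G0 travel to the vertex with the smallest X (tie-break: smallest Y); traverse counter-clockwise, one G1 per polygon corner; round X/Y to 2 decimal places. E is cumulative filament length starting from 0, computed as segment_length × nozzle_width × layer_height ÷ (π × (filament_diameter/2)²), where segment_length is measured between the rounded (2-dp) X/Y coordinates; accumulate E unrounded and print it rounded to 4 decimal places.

At z = 5.7 mm: the r=10 cylinder contributes a regular 16-gon of circumradius 10; the cylinder at (10.5, -2) does not reach this height (z outside [17.5, 29]); Combining (union): only the r=10 cylinder is present, so the union is just that shape — 1 connected region. The outline is a single polygon with 16 vertices. Extrusion per mm of travel: 0.6 × 0.1 / (π × 0.875²) = 0.024945. Accumulating E over each segment gives final E = 1.5574.

G0 X-10.00 Y0.00 Z5.70
G1 X-9.24 Y-3.83 E0.0974
G1 X-7.07 Y-7.07 E0.1947
G1 X-3.83 Y-9.24 E0.2920
G1 X0.00 Y-10.00 E0.3894
G1 X3.83 Y-9.24 E0.4868
G1 X7.07 Y-7.07 E0.5840
G1 X9.24 Y-3.83 E0.6813
G1 X10.00 Y0.00 E0.7787
G1 X9.24 Y3.83 E0.8761
G1 X7.07 Y7.07 E0.9734
G1 X3.83 Y9.24 E1.0707
G1 X0.00 Y10.00 E1.1681
G1 X-3.83 Y9.24 E1.2655
G1 X-7.07 Y7.07 E1.3627
G1 X-9.24 Y3.83 E1.4600
G1 X-10.00 Y0.00 E1.5574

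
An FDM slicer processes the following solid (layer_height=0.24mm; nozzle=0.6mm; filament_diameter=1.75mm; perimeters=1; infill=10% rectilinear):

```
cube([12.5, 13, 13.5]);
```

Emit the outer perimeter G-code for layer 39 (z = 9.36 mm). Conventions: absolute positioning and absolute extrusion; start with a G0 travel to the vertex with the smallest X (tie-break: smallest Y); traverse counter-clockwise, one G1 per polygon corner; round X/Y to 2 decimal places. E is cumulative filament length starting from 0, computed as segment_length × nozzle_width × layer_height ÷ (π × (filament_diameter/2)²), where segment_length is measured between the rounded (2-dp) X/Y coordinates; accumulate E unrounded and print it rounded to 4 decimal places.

G0 X0.00 Y0.00 Z9.36
G1 X12.50 Y0.00 E0.7484
G1 X12.50 Y13.00 E1.5266
G1 X0.00 Y13.00 E2.2750
G1 X0.00 Y0.00 E3.0533

At z = 9.36 mm: the 12.5×13 cube contributes its full rectangle. The outline is a single polygon with 4 vertices. Extrusion per mm of travel: 0.6 × 0.24 / (π × 0.875²) = 0.059868. Accumulating E over each segment gives final E = 3.0533.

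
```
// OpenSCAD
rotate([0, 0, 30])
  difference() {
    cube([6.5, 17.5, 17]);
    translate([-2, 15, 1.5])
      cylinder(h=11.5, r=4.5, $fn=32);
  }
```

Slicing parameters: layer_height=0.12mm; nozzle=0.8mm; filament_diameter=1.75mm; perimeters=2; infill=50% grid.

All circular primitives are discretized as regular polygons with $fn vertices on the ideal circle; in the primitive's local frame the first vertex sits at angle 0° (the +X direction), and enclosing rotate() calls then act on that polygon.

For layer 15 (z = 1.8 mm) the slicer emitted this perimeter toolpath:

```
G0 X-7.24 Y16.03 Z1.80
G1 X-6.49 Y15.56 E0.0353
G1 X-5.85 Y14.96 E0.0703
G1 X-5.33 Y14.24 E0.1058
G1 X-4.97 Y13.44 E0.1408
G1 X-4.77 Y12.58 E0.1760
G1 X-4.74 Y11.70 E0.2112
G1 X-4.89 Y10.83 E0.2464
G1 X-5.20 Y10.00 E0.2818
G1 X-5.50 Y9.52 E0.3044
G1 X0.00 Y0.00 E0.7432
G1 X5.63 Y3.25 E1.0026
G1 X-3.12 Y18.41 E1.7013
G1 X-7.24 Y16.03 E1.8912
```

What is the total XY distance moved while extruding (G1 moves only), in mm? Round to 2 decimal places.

47.38 mm

Sum the Euclidean lengths of each G1 segment: total = 47.38 mm.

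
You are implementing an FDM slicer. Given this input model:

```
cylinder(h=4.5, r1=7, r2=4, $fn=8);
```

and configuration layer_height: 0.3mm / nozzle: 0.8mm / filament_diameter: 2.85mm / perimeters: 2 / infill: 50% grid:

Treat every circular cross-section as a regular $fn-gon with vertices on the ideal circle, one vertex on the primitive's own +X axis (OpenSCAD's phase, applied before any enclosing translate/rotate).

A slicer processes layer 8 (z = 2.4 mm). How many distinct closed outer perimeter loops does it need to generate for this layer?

1

At z = 2.4 mm: the cone contributes a regular 8-gon of circumradius 5.400 (interpolated between r1=7 and r2=4 at t=0.533). The result has 1 disconnected region.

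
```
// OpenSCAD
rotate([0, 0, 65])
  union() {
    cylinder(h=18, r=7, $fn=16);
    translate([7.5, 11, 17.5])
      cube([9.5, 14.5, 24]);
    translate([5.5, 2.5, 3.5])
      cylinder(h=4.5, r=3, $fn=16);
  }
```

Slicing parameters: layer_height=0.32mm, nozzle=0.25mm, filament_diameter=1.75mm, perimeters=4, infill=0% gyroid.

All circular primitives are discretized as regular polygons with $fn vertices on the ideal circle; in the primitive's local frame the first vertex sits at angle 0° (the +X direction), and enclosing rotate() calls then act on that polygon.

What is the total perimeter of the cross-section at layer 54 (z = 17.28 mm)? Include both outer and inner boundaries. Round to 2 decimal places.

At z = 17.28 mm: the cylinder: section is a regular 16-gon, circumradius r=7 (perimeter = 2·16·7.000·sin(180°/16) = 43.70 mm); the cube at (7.5, 11) is not intersected at this z (z outside [17.5, 41.5]); the cylinder at (5.5, 2.5) does not reach this height (z outside [3.5, 8]); Taking the union: only the r=7 cylinder is present, so the union is just that shape — boundary = 43.70 mm; (rotated 65° about Z; rotation is an isometry so areas/perimeters/island counts are preserved). Overall, the cross-section is a single solid region. Total boundary length (outer) = 43.70 mm.

43.70 mm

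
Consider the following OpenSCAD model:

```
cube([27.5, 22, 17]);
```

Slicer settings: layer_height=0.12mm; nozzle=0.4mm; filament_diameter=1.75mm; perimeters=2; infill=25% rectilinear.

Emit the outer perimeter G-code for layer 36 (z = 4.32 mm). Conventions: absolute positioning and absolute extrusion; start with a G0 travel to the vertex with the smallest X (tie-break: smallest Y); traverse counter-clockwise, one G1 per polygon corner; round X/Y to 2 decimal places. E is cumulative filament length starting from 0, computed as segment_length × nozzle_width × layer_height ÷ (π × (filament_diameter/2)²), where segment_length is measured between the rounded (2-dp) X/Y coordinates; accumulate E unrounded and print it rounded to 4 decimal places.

At z = 4.32 mm: the cube (footprint 27.5×22) is included at this height. The outline is a single polygon with 4 vertices. Extrusion per mm of travel: 0.4 × 0.12 / (π × 0.875²) = 0.019956. Accumulating E over each segment gives final E = 1.9757.

G0 X0.00 Y0.00 Z4.32
G1 X27.50 Y0.00 E0.5488
G1 X27.50 Y22.00 E0.9878
G1 X0.00 Y22.00 E1.5366
G1 X0.00 Y0.00 E1.9757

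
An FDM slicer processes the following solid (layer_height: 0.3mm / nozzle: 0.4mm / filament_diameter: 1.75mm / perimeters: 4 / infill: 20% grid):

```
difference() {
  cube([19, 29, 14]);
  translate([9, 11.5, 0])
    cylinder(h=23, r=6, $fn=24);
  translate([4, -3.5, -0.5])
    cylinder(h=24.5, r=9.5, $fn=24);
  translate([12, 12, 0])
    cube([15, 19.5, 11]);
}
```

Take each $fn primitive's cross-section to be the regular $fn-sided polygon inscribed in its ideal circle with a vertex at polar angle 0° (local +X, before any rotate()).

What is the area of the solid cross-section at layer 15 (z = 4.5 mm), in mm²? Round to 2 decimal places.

269.15 mm²

At z = 4.5 mm: the cube is present — its section is the full 19×29 rectangle (area 551.00 mm²); the r=6 cylinder at (9, 11.5) gives a regular 24-gon of circumradius 6 (constant along its height) (area = (24/2)·6.000²·sin(360°/24) = 111.81 mm²); the r=9.5 cylinder at (4, -3.5) contributes a regular 24-gon of circumradius 9.5 (area = (24/2)·9.500²·sin(360°/24) = 280.30 mm²); the cube at (12, 12) is present — its section is the full 15×19.5 rectangle (area 292.50 mm²); Taking the first minus the rest: starting from the 19×29 cube (551.00 mm²), the r=6 cylinder at (9, 11.5) lies wholly inside it (removes its full 111.81 mm² and its 37.59 mm outline becomes a hole wall); the r=9.5 cylinder at (4, -3.5) partially overlaps it — only the 60.40 mm² overlap (of its 280.30 mm²) is removed, clipping the outline; the 15×19.5 cube at (12, 12) partially overlaps it — only the 109.64 mm² overlap (of its 292.50 mm²) is removed, clipping the outline — area = 269.15 mm². Overall, the cross-section is a single solid region. Net area = 269.15 mm².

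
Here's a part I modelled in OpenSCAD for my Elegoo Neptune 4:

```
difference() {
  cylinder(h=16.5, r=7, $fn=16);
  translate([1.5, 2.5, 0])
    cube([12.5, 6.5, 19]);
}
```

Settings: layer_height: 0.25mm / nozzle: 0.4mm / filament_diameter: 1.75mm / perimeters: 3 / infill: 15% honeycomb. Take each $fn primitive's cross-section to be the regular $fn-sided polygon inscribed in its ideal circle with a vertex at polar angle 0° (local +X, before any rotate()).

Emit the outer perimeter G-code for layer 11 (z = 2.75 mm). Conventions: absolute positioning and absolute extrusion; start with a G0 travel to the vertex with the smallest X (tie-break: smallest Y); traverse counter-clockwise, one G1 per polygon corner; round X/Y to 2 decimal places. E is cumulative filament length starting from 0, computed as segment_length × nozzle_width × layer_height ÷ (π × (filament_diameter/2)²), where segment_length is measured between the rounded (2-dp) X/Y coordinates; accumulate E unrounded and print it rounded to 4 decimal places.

G0 X-7.00 Y0.00 Z2.75
G1 X-6.47 Y-2.68 E0.1136
G1 X-4.95 Y-4.95 E0.2272
G1 X-2.68 Y-6.47 E0.3407
G1 X0.00 Y-7.00 E0.4543
G1 X2.68 Y-6.47 E0.5679
G1 X4.95 Y-4.95 E0.6815
G1 X6.47 Y-2.68 E0.7951
G1 X7.00 Y0.00 E0.9086
G1 X6.50 Y2.50 E1.0146
G1 X1.50 Y2.50 E1.2225
G1 X1.50 Y6.70 E1.3971
G1 X0.00 Y7.00 E1.4607
G1 X-2.68 Y6.47 E1.5743
G1 X-4.95 Y4.95 E1.6879
G1 X-6.47 Y2.68 E1.8015
G1 X-7.00 Y0.00 E1.9150

At z = 2.75 mm: the cylinder: section is a regular 16-gon, circumradius r=7; the cube at (1.5, 2.5) (footprint 12.5×6.5) is included at this height; Subtracting the remaining from the first: starting from the r=7 cylinder, the 12.5×6.5 cube at (1.5, 2.5) partially overlaps it — only the 14.10 mm² overlap (of its 81.25 mm²) is removed, clipping the outline — 1 connected region. The outline is a single polygon with 16 vertices. Extrusion per mm of travel: 0.4 × 0.25 / (π × 0.875²) = 0.041575. Accumulating E over each segment gives final E = 1.9150.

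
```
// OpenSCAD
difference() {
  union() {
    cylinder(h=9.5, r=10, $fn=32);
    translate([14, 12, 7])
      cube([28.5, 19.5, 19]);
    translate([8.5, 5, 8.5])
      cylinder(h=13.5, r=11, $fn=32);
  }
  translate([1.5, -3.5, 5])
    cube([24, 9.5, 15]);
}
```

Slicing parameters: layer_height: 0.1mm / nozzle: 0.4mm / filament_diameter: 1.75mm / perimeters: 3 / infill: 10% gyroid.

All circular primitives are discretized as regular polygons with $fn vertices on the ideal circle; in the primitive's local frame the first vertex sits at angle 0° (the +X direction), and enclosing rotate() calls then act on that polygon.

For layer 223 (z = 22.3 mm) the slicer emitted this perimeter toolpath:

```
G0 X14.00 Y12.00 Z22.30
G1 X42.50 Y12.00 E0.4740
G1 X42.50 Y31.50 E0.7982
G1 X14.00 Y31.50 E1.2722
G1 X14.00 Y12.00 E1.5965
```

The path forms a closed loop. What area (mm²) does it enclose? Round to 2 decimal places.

555.75 mm²

Apply the shoelace formula to the sequence of (X, Y) vertices; enclosed area = 555.75 mm².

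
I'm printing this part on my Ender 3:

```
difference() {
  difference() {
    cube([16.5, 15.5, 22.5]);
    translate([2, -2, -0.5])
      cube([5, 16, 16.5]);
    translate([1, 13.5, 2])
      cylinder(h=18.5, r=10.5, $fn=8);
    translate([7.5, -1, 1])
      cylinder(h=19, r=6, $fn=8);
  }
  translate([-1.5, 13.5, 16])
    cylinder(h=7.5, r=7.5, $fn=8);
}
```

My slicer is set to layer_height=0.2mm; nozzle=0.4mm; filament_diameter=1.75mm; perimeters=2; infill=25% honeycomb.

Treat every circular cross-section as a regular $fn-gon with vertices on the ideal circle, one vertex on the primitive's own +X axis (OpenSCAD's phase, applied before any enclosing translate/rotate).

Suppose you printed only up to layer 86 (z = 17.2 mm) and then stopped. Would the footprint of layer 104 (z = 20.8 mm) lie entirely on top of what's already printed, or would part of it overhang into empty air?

part overhangs

Compare the two slices. At z = 17.2: the 16.5×15.5 cube contributes its full rectangle (area 255.75 mm²); the cube at (2, -2) is not intersected at this z (z outside [-0.5, 16]); the cylinder at (1, 13.5): section is a regular 8-gon, circumradius r=10.5 (area = (8/2)·10.500²·sin(360°/8) = 311.83 mm²); the r=6 cylinder at (7.5, -1) gives a regular 8-gon of circumradius 6 (constant along its height) (area = (8/2)·6.000²·sin(360°/8) = 101.82 mm²); After the difference (first − rest): starting from the 16.5×15.5 cube (255.75 mm²), the r=10.5 cylinder at (1, 13.5) partially overlaps it — only the 110.42 mm² overlap (of its 311.83 mm²) is removed, clipping the outline; the r=6 cylinder at (7.5, -1) partially overlaps it — only the 39.33 mm² overlap (of its 101.82 mm²) is removed, clipping the outline — area = 106.00 mm²; the cylinder at (-1.5, 13.5): section is a regular 8-gon, circumradius r=7.5 (area = (8/2)·7.500²·sin(360°/8) = 159.10 mm²); After the difference (first − rest): starting from that combined region (106.00 mm²), the r=7.5 cylinder at (-1.5, 13.5) misses the remaining region (no effect) — area = 106.00 mm². At z = 20.8: the 16.5×15.5 cube contributes its full rectangle (area 255.75 mm²); the cube at (2, -2) does not reach this height (z outside [-0.5, 16]); the cylinder at (1, 13.5) is absent (z outside [2, 20.5]); the cylinder at (7.5, -1) is not intersected at this z (z outside [1, 20]); Taking the first minus the rest: none of the subtracted shapes is present at this height, so the 16.5×15.5 cube is unchanged — area = 255.75 mm²; the r=7.5 cylinder at (-1.5, 13.5) contributes a regular 8-gon of circumradius 7.5 (area = (8/2)·7.500²·sin(360°/8) = 159.10 mm²); Subtracting the remaining from the first: starting from that combined region (255.75 mm²), the r=7.5 cylinder at (-1.5, 13.5) partially overlaps it — only the 40.16 mm² overlap (of its 159.10 mm²) is removed, clipping the outline — area = 215.59 mm². Checking containment: at z = 20.8 the cross-section extends beyond the z = 17.2 cross-section by about 109.59 mm².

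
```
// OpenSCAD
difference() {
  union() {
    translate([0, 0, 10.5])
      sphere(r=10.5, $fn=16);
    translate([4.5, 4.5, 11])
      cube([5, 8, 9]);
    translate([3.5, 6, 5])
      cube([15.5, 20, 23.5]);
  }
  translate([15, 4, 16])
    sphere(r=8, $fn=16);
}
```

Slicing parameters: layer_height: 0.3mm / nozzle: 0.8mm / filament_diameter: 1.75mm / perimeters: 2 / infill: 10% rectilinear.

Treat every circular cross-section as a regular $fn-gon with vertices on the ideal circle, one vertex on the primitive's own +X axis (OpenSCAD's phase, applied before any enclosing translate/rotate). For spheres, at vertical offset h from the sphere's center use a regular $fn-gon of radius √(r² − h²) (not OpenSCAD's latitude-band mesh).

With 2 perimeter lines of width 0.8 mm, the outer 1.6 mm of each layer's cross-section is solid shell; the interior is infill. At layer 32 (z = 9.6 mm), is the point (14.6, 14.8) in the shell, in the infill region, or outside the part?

At z = 9.6 mm: the sphere: section is a regular 16-gon, circumradius = √(r²−h²) = √(10.5²−0.9²) = 10.461; the cube at (4.5, 4.5) does not reach this height (z outside [11, 20]); the 15.5×20 cube at (3.5, 6) contributes its full rectangle; Combining (union): the regions partially overlap (shared area 11.11 mm²), so overlapping operands fuse into one piece — 1 connected region; the sphere at (15, 4): section is a regular 16-gon, circumradius = √(r²−h²) = √(8²−6.4²) = 4.800; After the difference (first − rest): starting from the result so far, the r=8 sphere at (15, 4) partially overlaps it — only the 16.80 mm² overlap (of its 70.54 mm²) is removed, clipping the outline — 1 connected region. Overall, the cross-section is a single solid region. The nearest boundary edge runs (19.00, 26.00)→(19.00, 6.49); distance from the point to it = 4.40 mm. The point is inside the cross-section and 4.40 mm from the nearest boundary — more than the 1.6 mm shell width (2 × 0.8), so it's in the infill interior.

infill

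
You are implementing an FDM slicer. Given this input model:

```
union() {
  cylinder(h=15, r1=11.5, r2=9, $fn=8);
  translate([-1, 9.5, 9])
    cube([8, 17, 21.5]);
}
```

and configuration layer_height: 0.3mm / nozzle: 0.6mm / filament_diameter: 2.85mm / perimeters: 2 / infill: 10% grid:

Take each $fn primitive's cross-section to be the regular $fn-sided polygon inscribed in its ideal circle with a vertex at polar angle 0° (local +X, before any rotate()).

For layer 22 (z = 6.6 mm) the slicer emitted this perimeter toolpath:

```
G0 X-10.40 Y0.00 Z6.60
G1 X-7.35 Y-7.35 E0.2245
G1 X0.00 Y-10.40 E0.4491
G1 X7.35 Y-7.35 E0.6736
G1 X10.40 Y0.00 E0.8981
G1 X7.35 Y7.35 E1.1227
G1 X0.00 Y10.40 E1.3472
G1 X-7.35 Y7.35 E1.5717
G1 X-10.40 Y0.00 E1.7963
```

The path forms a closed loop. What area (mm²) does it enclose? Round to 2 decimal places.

305.76 mm²

Apply the shoelace formula to the sequence of (X, Y) vertices; enclosed area = 305.76 mm².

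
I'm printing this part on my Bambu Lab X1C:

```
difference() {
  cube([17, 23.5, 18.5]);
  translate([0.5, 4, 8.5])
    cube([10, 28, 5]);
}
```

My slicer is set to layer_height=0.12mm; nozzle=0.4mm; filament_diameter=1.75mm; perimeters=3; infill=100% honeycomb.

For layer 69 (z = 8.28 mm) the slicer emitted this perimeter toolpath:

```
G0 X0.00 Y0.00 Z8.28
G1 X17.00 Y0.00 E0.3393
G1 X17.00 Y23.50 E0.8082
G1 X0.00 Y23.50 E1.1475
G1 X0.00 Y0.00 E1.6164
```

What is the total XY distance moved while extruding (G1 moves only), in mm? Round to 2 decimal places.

Sum the Euclidean lengths of each G1 segment: total = 81.00 mm.

81.00 mm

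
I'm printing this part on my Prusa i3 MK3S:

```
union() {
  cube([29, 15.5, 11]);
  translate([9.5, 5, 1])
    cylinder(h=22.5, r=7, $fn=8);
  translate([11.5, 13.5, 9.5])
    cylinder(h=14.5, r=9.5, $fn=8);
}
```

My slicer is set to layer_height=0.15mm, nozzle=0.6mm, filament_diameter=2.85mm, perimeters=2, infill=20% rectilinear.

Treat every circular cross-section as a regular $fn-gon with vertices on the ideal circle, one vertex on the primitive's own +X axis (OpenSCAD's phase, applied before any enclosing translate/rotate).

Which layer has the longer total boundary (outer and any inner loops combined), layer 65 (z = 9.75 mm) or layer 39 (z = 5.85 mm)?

Layer 65 (z = 9.75): the cube (footprint 29×15.5) is included at this height (perimeter 89.00 mm); the r=7 cylinder at (9.5, 5) gives a regular 8-gon of circumradius 7 (constant along its height) (perimeter = 2·8·7.000·sin(180°/8) = 42.86 mm); the r=9.5 cylinder at (11.5, 13.5) contributes a regular 8-gon of circumradius 9.5 (perimeter = 2·8·9.500·sin(180°/8) = 58.17 mm); Merging all regions: the regions partially overlap (shared area 292.91 mm²), so the edge portions inside another operand are dropped and the merged outline is re-measured after clipping — boundary = 97.21 mm. So its perimeter = 97.21 mm. Layer 39 (z = 5.85): the 29×15.5 cube contributes its full rectangle (perimeter 89.00 mm); the r=7 cylinder at (9.5, 5) gives a regular 8-gon of circumradius 7 (constant along its height) (perimeter = 2·8·7.000·sin(180°/8) = 42.86 mm); the cylinder at (11.5, 13.5) is not intersected at this z (z outside [9.5, 24]); Merging all regions: the regions partially overlap (shared area 128.94 mm²), so the edge portions inside another operand are dropped and the merged outline is re-measured after clipping — boundary = 89.80 mm. So its perimeter = 89.80 mm. Layer 65 is larger (97.21 vs 89.80 mm).

layer 65 (z = 9.75 mm)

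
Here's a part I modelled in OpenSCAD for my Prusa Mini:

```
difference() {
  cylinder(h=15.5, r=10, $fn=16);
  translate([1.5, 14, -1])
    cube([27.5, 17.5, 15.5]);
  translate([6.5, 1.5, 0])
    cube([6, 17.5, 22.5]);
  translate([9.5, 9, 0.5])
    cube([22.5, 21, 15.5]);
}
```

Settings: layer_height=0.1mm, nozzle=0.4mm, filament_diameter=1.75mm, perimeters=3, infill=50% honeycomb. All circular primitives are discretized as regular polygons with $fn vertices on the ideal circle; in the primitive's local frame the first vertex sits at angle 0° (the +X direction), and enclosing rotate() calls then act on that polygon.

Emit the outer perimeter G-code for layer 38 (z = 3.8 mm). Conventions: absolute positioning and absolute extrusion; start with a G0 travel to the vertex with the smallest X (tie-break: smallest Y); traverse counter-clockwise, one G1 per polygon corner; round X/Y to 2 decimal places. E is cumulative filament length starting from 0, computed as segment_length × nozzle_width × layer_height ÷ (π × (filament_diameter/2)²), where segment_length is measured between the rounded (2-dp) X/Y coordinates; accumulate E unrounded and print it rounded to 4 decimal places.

G0 X-10.00 Y0.00 Z3.80
G1 X-9.24 Y-3.83 E0.0649
G1 X-7.07 Y-7.07 E0.1298
G1 X-3.83 Y-9.24 E0.1946
G1 X0.00 Y-10.00 E0.2596
G1 X3.83 Y-9.24 E0.3245
G1 X7.07 Y-7.07 E0.3894
G1 X9.24 Y-3.83 E0.4542
G1 X10.00 Y0.00 E0.5191
G1 X9.70 Y1.50 E0.5446
G1 X6.50 Y1.50 E0.5978
G1 X6.50 Y7.45 E0.6967
G1 X3.83 Y9.24 E0.7502
G1 X0.00 Y10.00 E0.8151
G1 X-3.83 Y9.24 E0.8801
G1 X-7.07 Y7.07 E0.9449
G1 X-9.24 Y3.83 E1.0098
G1 X-10.00 Y0.00 E1.0747

At z = 3.8 mm: the r=10 cylinder gives a regular 16-gon of circumradius 10 (constant along its height); the cube at (1.5, 14) is present — its section is the full 27.5×17.5 rectangle; the cube at (6.5, 1.5) (footprint 6×17.5) is included at this height; the 22.5×21 cube at (9.5, 9) contributes its full rectangle; Subtracting the remaining from the first: starting from the r=10 cylinder, the 27.5×17.5 cube at (1.5, 14) misses the remaining region (no effect); the 6×17.5 cube at (6.5, 1.5) partially overlaps it — only the 12.39 mm² overlap (of its 105.00 mm²) is removed, clipping the outline; the 22.5×21 cube at (9.5, 9) misses the remaining region (no effect) — 1 connected region. The outline is a single polygon with 17 vertices. Extrusion per mm of travel: 0.4 × 0.1 / (π × 0.875²) = 0.016630. Accumulating E over each segment gives final E = 1.0747.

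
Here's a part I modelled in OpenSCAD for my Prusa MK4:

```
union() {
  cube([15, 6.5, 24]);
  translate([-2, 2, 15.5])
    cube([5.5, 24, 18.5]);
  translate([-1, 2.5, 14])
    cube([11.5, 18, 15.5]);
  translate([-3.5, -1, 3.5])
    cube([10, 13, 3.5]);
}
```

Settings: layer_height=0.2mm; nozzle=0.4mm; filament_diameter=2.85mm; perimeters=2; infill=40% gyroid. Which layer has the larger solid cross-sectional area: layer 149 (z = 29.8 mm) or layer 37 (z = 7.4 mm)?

layer 149 (z = 29.8 mm)

Layer 149 (z = 29.8): the cube does not reach this height (z outside [0, 24]); the cube at (-2, 2) (footprint 5.5×24) is included at this height (area 132.00 mm²); the cube at (-1, 2.5) is not intersected at this z (z outside [14, 29.5]); the cube at (-3.5, -1) does not reach this height (z outside [3.5, 7]); Taking the union: only the 5.5×24 cube at (-2, 2) is present, so the union is just that shape — area = 132.00 mm². So its area = 132.00 mm². Layer 37 (z = 7.4): the cube (footprint 15×6.5) is included at this height (area 97.50 mm²); the cube at (-2, 2) is absent (z outside [15.5, 34]); the cube at (-1, 2.5) is absent (z outside [14, 29.5]); the cube at (-3.5, -1) does not reach this height (z outside [3.5, 7]); Combining (union): only the 15×6.5 cube is present, so the union is just that shape — area = 97.50 mm². So its area = 97.50 mm². Layer 149 is larger (132.00 vs 97.50 mm²).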